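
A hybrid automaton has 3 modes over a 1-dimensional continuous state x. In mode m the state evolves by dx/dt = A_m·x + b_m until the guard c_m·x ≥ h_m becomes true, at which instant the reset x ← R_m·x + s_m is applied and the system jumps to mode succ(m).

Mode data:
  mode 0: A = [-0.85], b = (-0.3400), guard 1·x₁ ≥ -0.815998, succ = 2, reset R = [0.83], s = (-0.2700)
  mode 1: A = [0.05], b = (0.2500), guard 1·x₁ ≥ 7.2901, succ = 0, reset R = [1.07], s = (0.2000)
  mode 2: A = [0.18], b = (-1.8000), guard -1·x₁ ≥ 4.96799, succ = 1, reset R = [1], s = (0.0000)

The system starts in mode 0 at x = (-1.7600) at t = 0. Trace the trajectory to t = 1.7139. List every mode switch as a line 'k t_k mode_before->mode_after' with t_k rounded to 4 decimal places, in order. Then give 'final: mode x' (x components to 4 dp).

1 1.3936 0->2
final: 2 -1.5970

Mode 0: guard c·x = -0.8160 hit at Δt = 1.3936 (t = 1.3936), x⁻ = (-0.8160) → reset → x⁺ = (-0.9473), jump to mode 2
Mode 2: flow for 0.3203 to horizon, guard not reached → x = (-1.5970)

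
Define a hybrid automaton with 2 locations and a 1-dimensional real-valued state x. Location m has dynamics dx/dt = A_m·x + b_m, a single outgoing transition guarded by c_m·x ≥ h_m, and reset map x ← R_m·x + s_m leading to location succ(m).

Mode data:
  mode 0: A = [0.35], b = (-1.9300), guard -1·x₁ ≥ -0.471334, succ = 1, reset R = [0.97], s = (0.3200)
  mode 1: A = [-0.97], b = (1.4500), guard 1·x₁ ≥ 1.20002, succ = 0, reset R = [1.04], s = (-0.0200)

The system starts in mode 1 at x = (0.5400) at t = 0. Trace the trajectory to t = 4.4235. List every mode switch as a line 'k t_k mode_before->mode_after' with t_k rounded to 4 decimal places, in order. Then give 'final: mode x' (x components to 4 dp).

Mode 1: guard c·x = 1.2000 hit at Δt = 1.2115 (t = 1.2115), x⁻ = (1.2000) → reset → x⁺ = (1.2280), jump to mode 0
Mode 0: guard c·x = -0.4713 hit at Δt = 0.4645 (t = 1.6760), x⁻ = (0.4713) → reset → x⁺ = (0.7772), jump to mode 1
Mode 1: guard c·x = 1.2000 hit at Δt = 0.9171 (t = 2.5931), x⁻ = (1.2000) → reset → x⁺ = (1.2280), jump to mode 0
Mode 0: guard c·x = -0.4713 hit at Δt = 0.4645 (t = 3.0576), x⁻ = (0.4713) → reset → x⁺ = (0.7772), jump to mode 1
Mode 1: guard c·x = 1.2000 hit at Δt = 0.9171 (t = 3.9747), x⁻ = (1.2000) → reset → x⁺ = (1.2280), jump to mode 0
Mode 0: flow for 0.4488 to horizon, guard not reached → x = (0.4991)

1 1.2115 1->0
2 1.6760 0->1
3 2.5931 1->0
4 3.0576 0->1
5 3.9747 1->0
final: 0 0.4991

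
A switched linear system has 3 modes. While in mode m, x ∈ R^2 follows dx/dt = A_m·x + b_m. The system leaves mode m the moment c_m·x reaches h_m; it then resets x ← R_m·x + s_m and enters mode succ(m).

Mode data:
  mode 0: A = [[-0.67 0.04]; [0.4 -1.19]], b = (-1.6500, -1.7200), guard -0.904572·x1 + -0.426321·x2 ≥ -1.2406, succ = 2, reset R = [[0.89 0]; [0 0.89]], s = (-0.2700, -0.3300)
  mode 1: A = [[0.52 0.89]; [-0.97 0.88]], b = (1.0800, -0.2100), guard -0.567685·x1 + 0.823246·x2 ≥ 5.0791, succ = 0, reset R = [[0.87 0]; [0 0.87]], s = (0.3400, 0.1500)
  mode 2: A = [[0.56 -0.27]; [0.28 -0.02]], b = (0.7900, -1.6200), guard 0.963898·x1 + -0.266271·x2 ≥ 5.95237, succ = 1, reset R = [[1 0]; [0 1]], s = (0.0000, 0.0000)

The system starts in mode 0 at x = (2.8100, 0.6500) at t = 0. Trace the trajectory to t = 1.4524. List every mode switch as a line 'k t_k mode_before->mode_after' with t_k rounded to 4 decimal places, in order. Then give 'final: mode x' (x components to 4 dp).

Mode 0: guard c·x = -1.2406 hit at Δt = 0.4822 (t = 0.4822), x⁻ = (1.3595, 0.0254) → reset → x⁺ = (0.9400, -0.3074), jump to mode 2
Mode 2: flow for 0.9702 to horizon, guard not reached → x = (2.9272, -1.3673)

1 0.4822 0->2
final: 2 2.9272 -1.3673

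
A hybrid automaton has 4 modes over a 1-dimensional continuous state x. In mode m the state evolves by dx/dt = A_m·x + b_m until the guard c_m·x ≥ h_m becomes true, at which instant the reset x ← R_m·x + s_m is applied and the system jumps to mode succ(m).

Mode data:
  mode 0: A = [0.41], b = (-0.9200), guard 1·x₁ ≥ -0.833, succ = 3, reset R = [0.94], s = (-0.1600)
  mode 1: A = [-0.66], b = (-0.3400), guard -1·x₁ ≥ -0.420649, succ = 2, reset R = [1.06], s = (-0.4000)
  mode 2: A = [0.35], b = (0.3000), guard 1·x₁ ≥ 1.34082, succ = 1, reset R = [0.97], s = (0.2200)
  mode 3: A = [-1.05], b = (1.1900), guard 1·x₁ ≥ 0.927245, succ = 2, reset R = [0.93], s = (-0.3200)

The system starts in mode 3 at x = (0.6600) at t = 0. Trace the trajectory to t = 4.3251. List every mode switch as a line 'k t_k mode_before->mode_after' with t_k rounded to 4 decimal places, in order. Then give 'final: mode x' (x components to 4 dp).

Mode 3: guard c·x = 0.9272 hit at Δt = 0.7919 (t = 0.7919), x⁻ = (0.9272) → reset → x⁺ = (0.5423), jump to mode 2
Mode 2: guard c·x = 1.3408 hit at Δt = 1.2898 (t = 2.0817), x⁻ = (1.3408) → reset → x⁺ = (1.5206), jump to mode 1
Mode 1: guard c·x = -0.4206 hit at Δt = 1.1776 (t = 3.2593), x⁻ = (0.4206) → reset → x⁺ = (0.0459), jump to mode 2
Mode 2: flow for 1.0658 to horizon, guard not reached → x = (0.4542)

1 0.7919 3->2
2 2.0817 2->1
3 3.2593 1->2
final: 2 0.4542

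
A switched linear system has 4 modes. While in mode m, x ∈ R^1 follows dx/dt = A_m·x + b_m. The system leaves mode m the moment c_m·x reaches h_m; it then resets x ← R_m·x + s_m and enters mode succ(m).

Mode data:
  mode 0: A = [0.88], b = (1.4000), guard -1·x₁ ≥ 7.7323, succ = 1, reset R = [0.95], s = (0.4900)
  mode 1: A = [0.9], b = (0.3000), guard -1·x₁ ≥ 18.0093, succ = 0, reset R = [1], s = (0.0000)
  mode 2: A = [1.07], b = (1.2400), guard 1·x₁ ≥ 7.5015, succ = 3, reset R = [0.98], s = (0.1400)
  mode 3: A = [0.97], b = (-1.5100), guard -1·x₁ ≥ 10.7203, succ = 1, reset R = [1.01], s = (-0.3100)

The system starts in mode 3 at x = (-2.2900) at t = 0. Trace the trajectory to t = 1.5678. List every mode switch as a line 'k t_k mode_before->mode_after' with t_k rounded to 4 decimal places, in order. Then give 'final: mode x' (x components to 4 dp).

Mode 3: guard c·x = 10.7203 hit at Δt = 1.1964 (t = 1.1964), x⁻ = (-10.7203) → reset → x⁺ = (-11.1375), jump to mode 1
Mode 1: flow for 0.3714 to horizon, guard not reached → x = (-15.4257)

1 1.1964 3->1
final: 1 -15.4257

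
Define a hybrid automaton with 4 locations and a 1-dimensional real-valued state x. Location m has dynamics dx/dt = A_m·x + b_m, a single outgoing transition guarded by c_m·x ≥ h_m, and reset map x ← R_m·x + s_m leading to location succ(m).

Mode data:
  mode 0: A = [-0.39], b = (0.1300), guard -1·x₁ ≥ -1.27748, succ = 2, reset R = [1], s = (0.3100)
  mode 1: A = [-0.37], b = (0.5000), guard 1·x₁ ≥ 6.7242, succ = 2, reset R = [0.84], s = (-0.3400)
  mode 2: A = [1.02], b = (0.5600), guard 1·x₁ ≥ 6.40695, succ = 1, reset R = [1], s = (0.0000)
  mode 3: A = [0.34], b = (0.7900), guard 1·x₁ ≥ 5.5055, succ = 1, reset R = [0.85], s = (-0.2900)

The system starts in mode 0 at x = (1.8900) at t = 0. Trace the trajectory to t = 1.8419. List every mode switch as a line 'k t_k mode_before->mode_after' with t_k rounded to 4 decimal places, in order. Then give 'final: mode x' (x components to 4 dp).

1 1.2821 0->2
final: 2 3.2326

Mode 0: guard c·x = -1.2775 hit at Δt = 1.2821 (t = 1.2821), x⁻ = (1.2775) → reset → x⁺ = (1.5875), jump to mode 2
Mode 2: flow for 0.5598 to horizon, guard not reached → x = (3.2326)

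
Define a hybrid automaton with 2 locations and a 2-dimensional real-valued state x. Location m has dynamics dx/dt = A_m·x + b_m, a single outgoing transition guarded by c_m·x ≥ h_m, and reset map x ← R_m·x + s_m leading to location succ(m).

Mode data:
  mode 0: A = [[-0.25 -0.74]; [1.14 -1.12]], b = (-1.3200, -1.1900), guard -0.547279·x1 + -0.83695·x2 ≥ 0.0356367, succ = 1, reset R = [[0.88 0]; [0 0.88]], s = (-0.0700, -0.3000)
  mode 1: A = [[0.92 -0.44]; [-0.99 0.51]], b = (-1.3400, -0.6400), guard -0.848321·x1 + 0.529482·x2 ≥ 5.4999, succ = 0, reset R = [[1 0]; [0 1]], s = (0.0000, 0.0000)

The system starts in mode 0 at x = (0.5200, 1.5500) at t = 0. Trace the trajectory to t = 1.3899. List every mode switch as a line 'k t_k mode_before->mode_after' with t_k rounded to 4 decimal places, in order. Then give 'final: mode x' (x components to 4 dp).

Mode 0: guard c·x = 0.0356 hit at Δt = 0.5367 (t = 0.5367), x⁻ = (-0.5468, 0.3149) → reset → x⁺ = (-0.5511, -0.0228), jump to mode 1
Mode 1: flow for 0.8532 to horizon, guard not reached → x = (-3.0457, 0.8924)

1 0.5367 0->1
final: 1 -3.0457 0.8924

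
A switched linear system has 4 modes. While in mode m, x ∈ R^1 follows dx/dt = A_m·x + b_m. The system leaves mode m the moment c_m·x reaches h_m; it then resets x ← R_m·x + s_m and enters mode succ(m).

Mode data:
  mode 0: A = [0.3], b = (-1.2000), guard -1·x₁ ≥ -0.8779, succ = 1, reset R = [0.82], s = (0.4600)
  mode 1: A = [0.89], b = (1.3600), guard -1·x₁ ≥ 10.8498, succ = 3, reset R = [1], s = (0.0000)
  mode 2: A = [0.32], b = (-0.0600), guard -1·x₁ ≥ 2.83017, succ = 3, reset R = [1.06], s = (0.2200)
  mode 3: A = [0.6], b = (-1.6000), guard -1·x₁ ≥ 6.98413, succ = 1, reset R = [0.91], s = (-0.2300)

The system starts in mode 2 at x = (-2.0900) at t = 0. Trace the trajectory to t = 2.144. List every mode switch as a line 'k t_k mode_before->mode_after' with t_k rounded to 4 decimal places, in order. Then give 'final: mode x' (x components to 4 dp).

Mode 2: guard c·x = 2.8302 hit at Δt = 0.8794 (t = 0.8794), x⁻ = (-2.8302) → reset → x⁺ = (-2.7800), jump to mode 3
Mode 3: guard c·x = 6.9841 hit at Δt = 0.9534 (t = 1.8328), x⁻ = (-6.9841) → reset → x⁺ = (-6.5856), jump to mode 1
Mode 1: flow for 0.3112 to horizon, guard not reached → x = (-8.1995)

1 0.8794 2->3
2 1.8328 3->1
final: 1 -8.1995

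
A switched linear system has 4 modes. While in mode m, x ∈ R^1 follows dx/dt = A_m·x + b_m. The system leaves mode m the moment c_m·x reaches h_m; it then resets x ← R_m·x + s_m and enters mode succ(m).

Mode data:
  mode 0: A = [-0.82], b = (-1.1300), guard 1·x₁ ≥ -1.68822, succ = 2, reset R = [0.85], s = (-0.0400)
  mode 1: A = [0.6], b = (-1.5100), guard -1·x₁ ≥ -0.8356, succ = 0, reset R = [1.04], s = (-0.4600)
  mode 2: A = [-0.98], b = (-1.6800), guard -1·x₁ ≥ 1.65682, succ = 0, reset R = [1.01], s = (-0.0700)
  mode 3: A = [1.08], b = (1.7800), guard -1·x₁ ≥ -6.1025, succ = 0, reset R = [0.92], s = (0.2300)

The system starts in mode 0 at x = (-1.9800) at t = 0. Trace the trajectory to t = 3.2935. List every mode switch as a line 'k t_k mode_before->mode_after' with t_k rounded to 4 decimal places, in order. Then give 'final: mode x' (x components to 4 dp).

1 0.8086 0->2
2 2.2642 2->0
3 2.4639 0->2
final: 2 -1.6082

Mode 0: guard c·x = -1.6882 hit at Δt = 0.8086 (t = 0.8086), x⁻ = (-1.6882) → reset → x⁺ = (-1.4750), jump to mode 2
Mode 2: guard c·x = 1.6568 hit at Δt = 1.4556 (t = 2.2642), x⁻ = (-1.6568) → reset → x⁺ = (-1.7434), jump to mode 0
Mode 0: guard c·x = -1.6882 hit at Δt = 0.1996 (t = 2.4639), x⁻ = (-1.6882) → reset → x⁺ = (-1.4750), jump to mode 2
Mode 2: flow for 0.8296 to horizon, guard not reached → x = (-1.6082)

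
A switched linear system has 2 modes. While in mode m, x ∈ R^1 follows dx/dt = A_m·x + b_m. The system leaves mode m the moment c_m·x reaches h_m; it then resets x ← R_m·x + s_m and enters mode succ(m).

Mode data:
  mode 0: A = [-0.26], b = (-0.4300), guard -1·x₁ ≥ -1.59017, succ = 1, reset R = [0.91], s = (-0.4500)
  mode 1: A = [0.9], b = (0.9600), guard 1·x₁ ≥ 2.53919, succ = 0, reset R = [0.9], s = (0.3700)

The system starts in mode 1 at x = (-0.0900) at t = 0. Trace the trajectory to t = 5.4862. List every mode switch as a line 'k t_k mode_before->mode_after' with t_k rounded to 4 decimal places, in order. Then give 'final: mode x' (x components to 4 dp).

1 1.4513 1->0
2 2.5433 0->1
3 3.1634 1->0
4 4.2554 0->1
5 4.8754 1->0
final: 0 2.0225

Mode 1: guard c·x = 2.5392 hit at Δt = 1.4513 (t = 1.4513), x⁻ = (2.5392) → reset → x⁺ = (2.6553), jump to mode 0
Mode 0: guard c·x = -1.5902 hit at Δt = 1.0920 (t = 2.5433), x⁻ = (1.5902) → reset → x⁺ = (0.9971), jump to mode 1
Mode 1: guard c·x = 2.5392 hit at Δt = 0.6201 (t = 3.1634), x⁻ = (2.5392) → reset → x⁺ = (2.6553), jump to mode 0
Mode 0: guard c·x = -1.5902 hit at Δt = 1.0920 (t = 4.2554), x⁻ = (1.5902) → reset → x⁺ = (0.9971), jump to mode 1
Mode 1: guard c·x = 2.5392 hit at Δt = 0.6201 (t = 4.8754), x⁻ = (2.5392) → reset → x⁺ = (2.6553), jump to mode 0
Mode 0: flow for 0.6108 to horizon, guard not reached → x = (2.0225)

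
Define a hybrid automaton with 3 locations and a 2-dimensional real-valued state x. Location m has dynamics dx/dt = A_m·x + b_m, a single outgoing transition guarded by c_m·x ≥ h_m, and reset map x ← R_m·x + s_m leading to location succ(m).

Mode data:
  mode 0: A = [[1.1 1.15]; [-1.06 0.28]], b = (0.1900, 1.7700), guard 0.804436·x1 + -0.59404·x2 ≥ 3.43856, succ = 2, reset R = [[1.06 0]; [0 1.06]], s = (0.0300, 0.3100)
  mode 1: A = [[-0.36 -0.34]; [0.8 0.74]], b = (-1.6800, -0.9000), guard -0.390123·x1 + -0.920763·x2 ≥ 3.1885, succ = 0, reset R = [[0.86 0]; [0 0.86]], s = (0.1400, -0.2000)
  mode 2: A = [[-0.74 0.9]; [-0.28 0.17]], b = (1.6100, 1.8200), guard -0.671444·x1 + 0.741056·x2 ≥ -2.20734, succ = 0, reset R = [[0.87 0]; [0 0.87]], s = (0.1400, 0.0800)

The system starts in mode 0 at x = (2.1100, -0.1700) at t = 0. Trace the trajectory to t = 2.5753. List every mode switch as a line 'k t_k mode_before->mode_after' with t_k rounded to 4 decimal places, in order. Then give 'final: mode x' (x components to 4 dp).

Mode 0: guard c·x = 3.4386 hit at Δt = 0.5409 (t = 0.5409), x⁻ = (3.6100, -0.8998) → reset → x⁺ = (3.8566, -0.6438), jump to mode 2
Mode 2: guard c·x = -2.2073 hit at Δt = 0.5875 (t = 1.1284), x⁻ = (3.0883, -0.1804) → reset → x⁺ = (2.8268, -0.0770), jump to mode 0
Mode 0: guard c·x = 3.4386 hit at Δt = 0.2879 (t = 1.4163), x⁻ = (3.8282, -0.6043) → reset → x⁺ = (4.0879, -0.3306), jump to mode 2
Mode 2: guard c·x = -2.2073 hit at Δt = 0.5588 (t = 1.9751), x⁻ = (3.3928, 0.0954) → reset → x⁺ = (3.0917, 0.1630), jump to mode 0
Mode 0: guard c·x = 3.4386 hit at Δt = 0.2355 (t = 2.2106), x⁻ = (4.0442, -0.3118) → reset → x⁺ = (4.3169, -0.0205), jump to mode 2
Mode 2: flow for 0.3647 to horizon, guard not reached → x = (3.8414, 0.2348)

1 0.5409 0->2
2 1.1284 2->0
3 1.4163 0->2
4 1.9751 2->0
5 2.2106 0->2
final: 2 3.8414 0.2348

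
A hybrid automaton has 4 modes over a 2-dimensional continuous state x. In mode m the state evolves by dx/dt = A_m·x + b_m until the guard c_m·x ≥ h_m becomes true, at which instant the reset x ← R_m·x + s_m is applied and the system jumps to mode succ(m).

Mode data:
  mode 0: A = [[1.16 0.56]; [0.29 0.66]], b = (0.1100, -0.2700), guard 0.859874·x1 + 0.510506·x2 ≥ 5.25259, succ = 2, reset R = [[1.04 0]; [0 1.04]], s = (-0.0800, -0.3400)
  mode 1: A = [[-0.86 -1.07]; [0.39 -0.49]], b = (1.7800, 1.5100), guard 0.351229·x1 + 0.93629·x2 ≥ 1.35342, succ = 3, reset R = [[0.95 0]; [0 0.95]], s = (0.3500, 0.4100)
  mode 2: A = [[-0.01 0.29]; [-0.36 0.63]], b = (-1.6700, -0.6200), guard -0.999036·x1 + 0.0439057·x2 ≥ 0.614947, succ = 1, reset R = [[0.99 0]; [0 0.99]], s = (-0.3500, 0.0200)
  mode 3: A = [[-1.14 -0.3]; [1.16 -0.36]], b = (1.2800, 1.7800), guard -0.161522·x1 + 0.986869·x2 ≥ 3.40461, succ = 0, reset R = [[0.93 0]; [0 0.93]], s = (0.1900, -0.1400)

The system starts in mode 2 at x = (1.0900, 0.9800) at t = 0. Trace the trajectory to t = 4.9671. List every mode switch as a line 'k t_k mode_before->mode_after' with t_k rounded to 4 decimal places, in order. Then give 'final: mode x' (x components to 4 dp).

1 1.1661 2->1
2 2.0635 1->3
3 3.4514 3->0
4 4.0954 0->2
final: 2 3.1282 6.2142

Mode 2: guard c·x = 0.6149 hit at Δt = 1.1661 (t = 1.1661), x⁻ = (-0.5825, 0.7522) → reset → x⁺ = (-0.9267, 0.7646), jump to mode 1
Mode 1: guard c·x = 1.3534 hit at Δt = 0.8974 (t = 2.0635), x⁻ = (-0.1001, 1.4831) → reset → x⁺ = (0.2549, 1.8189), jump to mode 3
Mode 3: guard c·x = 3.4046 hit at Δt = 1.3879 (t = 3.4514), x⁻ = (0.3302, 3.5039) → reset → x⁺ = (0.4970, 3.1187), jump to mode 0
Mode 0: guard c·x = 5.2526 hit at Δt = 0.6440 (t = 4.0954), x⁻ = (3.1931, 4.9106) → reset → x⁺ = (3.2408, 4.7671), jump to mode 2
Mode 2: flow for 0.8717 to horizon, guard not reached → x = (3.1282, 6.2142)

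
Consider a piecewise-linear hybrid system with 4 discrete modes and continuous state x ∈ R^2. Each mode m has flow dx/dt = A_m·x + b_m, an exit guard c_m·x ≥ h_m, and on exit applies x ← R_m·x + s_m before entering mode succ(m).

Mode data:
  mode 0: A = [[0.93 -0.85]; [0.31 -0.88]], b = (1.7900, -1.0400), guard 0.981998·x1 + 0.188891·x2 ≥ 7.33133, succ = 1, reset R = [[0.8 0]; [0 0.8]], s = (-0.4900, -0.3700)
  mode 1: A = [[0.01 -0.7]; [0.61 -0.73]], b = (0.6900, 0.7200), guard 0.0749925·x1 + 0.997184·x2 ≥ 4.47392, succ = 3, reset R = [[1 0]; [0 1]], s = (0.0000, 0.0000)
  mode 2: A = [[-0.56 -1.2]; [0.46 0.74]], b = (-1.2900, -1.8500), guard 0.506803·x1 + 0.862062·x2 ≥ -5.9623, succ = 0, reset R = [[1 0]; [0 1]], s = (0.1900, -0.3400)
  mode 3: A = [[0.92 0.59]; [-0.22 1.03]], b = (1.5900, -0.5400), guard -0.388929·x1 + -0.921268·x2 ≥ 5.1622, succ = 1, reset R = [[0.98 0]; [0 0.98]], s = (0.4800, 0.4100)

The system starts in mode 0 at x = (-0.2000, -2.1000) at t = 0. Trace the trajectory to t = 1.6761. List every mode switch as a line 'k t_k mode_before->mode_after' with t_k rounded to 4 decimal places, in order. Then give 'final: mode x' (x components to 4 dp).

Mode 0: guard c·x = 7.3313 hit at Δt = 1.3306 (t = 1.3306), x⁻ = (7.5709, -0.5467) → reset → x⁺ = (5.5667, -0.8073), jump to mode 1
Mode 1: flow for 0.3455 to horizon, guard not reached → x = (5.8363, 0.6611)

1 1.3306 0->1
final: 1 5.8363 0.6611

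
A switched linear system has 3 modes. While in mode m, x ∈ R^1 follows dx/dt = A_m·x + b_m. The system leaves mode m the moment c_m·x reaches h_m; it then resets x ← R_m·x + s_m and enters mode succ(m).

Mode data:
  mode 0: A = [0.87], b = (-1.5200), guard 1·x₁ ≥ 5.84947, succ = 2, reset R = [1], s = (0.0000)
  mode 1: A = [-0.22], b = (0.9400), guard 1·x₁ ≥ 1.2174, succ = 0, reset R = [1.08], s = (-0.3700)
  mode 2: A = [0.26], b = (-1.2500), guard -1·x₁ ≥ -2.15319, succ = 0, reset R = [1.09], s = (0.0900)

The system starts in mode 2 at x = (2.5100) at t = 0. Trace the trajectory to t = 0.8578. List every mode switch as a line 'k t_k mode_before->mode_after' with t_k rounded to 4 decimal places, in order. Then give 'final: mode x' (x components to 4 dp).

Mode 2: guard c·x = -2.1532 hit at Δt = 0.5552 (t = 0.5552), x⁻ = (2.1532) → reset → x⁺ = (2.4370), jump to mode 0
Mode 0: flow for 0.3026 to horizon, guard not reached → x = (2.6447)

1 0.5552 2->0
final: 0 2.6447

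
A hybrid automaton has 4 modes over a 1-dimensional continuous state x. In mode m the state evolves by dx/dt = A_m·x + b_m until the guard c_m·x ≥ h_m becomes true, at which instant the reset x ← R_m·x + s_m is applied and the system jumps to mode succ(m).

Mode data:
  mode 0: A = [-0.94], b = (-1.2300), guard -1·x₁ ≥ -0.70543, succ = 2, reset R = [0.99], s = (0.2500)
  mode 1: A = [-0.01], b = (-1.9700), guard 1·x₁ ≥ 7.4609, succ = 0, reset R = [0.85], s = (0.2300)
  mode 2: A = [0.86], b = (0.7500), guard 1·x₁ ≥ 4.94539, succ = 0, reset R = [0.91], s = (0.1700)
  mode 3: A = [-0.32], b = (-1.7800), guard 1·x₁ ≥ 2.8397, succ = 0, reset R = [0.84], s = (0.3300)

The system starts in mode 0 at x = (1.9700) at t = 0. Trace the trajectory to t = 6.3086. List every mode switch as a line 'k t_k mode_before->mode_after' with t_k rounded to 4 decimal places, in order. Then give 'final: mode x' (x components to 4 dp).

1 0.5184 0->2
2 1.8693 2->0
3 3.0269 0->2
4 4.3778 2->0
5 5.5354 0->2
final: 2 2.6677

Mode 0: guard c·x = -0.7054 hit at Δt = 0.5184 (t = 0.5184), x⁻ = (0.7054) → reset → x⁺ = (0.9484), jump to mode 2
Mode 2: guard c·x = 4.9454 hit at Δt = 1.3509 (t = 1.8693), x⁻ = (4.9454) → reset → x⁺ = (4.6703), jump to mode 0
Mode 0: guard c·x = -0.7054 hit at Δt = 1.1576 (t = 3.0269), x⁻ = (0.7054) → reset → x⁺ = (0.9484), jump to mode 2
Mode 2: guard c·x = 4.9454 hit at Δt = 1.3509 (t = 4.3778), x⁻ = (4.9454) → reset → x⁺ = (4.6703), jump to mode 0
Mode 0: guard c·x = -0.7054 hit at Δt = 1.1576 (t = 5.5354), x⁻ = (0.7054) → reset → x⁺ = (0.9484), jump to mode 2
Mode 2: flow for 0.7732 to horizon, guard not reached → x = (2.6677)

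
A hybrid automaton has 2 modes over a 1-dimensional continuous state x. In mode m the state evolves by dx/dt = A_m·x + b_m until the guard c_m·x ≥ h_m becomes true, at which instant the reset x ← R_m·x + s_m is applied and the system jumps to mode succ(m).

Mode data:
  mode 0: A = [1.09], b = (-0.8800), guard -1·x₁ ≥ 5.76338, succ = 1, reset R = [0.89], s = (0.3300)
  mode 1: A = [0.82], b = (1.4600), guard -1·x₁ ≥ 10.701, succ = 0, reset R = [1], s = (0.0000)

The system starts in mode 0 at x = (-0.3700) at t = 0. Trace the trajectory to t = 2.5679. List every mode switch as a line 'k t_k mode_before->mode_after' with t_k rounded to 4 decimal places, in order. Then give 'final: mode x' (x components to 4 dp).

1 1.5774 0->1
final: 1 -8.5818

Mode 0: guard c·x = 5.7634 hit at Δt = 1.5774 (t = 1.5774), x⁻ = (-5.7634) → reset → x⁺ = (-4.7994), jump to mode 1
Mode 1: flow for 0.9905 to horizon, guard not reached → x = (-8.5818)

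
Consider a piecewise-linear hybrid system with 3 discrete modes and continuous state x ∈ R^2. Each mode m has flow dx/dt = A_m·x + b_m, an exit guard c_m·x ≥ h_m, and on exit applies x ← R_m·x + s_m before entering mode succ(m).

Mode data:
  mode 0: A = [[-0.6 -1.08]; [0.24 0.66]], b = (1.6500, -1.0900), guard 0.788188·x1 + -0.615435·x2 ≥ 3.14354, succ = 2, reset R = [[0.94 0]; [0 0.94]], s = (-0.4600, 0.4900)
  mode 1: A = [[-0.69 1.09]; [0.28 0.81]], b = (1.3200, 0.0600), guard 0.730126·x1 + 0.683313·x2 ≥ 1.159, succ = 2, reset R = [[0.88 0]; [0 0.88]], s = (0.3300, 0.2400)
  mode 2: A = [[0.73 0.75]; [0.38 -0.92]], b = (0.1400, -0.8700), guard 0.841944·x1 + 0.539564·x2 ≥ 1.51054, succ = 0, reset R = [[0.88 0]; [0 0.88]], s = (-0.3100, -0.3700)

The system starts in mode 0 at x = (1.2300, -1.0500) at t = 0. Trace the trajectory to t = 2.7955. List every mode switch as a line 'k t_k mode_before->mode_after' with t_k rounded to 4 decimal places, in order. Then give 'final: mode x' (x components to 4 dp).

1 0.5621 0->2
2 1.1505 2->0
3 1.6006 0->2
4 1.9834 2->0
5 2.4228 0->2
final: 2 2.3217 -0.8640

Mode 0: guard c·x = 3.1435 hit at Δt = 0.5621 (t = 0.5621), x⁻ = (2.4492, -1.9711) → reset → x⁺ = (1.8423, -1.3628), jump to mode 2
Mode 2: guard c·x = 1.5105 hit at Δt = 0.5884 (t = 1.1505), x⁻ = (2.3267, -0.8311) → reset → x⁺ = (1.7375, -1.1014), jump to mode 0
Mode 0: guard c·x = 3.1435 hit at Δt = 0.4501 (t = 1.6006), x⁻ = (2.5946, -1.7849) → reset → x⁺ = (1.9789, -1.1878), jump to mode 2
Mode 2: guard c·x = 1.5105 hit at Δt = 0.3827 (t = 1.9834), x⁻ = (2.3401, -0.8519) → reset → x⁺ = (1.7493, -1.1197), jump to mode 0
Mode 0: guard c·x = 3.1435 hit at Δt = 0.4394 (t = 2.4228), x⁻ = (2.5906, -1.7901) → reset → x⁺ = (1.9752, -1.1927), jump to mode 2
Mode 2: flow for 0.3727 to horizon, guard not reached → x = (2.3217, -0.8640)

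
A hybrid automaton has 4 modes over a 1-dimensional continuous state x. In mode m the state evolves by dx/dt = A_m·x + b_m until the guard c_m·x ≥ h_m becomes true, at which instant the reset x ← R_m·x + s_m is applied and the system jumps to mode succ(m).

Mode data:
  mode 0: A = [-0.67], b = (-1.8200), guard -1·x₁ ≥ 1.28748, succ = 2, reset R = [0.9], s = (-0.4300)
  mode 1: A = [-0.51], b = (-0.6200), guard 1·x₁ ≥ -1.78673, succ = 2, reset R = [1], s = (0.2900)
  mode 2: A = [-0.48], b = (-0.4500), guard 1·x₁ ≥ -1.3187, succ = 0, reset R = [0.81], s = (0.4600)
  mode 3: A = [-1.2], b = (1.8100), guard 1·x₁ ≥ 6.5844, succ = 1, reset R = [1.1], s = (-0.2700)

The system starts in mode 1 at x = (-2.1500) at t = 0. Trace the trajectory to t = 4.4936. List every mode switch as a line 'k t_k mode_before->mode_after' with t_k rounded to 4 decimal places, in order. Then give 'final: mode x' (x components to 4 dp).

Mode 1: guard c·x = -1.7867 hit at Δt = 0.9654 (t = 0.9654), x⁻ = (-1.7867) → reset → x⁺ = (-1.4967), jump to mode 2
Mode 2: guard c·x = -1.3187 hit at Δt = 0.7984 (t = 1.7638), x⁻ = (-1.3187) → reset → x⁺ = (-0.6081), jump to mode 0
Mode 0: guard c·x = 1.2875 hit at Δt = 0.5805 (t = 2.3443), x⁻ = (-1.2875) → reset → x⁺ = (-1.5887), jump to mode 2
Mode 2: guard c·x = -1.3187 hit at Δt = 1.1157 (t = 3.4600), x⁻ = (-1.3187) → reset → x⁺ = (-0.6081), jump to mode 0
Mode 0: guard c·x = 1.2875 hit at Δt = 0.5805 (t = 4.0405), x⁻ = (-1.2875) → reset → x⁺ = (-1.5887), jump to mode 2
Mode 2: flow for 0.4531 to horizon, guard not reached → x = (-1.4614)

1 0.9654 1->2
2 1.7638 2->0
3 2.3443 0->2
4 3.4600 2->0
5 4.0405 0->2
final: 2 -1.4614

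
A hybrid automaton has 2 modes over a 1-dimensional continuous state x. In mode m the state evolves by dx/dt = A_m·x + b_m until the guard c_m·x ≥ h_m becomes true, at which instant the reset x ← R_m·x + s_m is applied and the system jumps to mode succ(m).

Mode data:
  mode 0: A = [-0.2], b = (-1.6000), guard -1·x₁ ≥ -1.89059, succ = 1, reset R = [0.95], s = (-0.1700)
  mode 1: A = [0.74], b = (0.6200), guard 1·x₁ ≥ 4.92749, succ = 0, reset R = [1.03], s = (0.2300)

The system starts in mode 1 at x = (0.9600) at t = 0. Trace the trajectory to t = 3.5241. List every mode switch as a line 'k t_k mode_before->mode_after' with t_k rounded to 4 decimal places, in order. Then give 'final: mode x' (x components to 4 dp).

Mode 1: guard c·x = 4.9275 hit at Δt = 1.5747 (t = 1.5747), x⁻ = (4.9275) → reset → x⁺ = (5.3053), jump to mode 0
Mode 0: guard c·x = -1.8906 hit at Δt = 1.4829 (t = 3.0576), x⁻ = (1.8906) → reset → x⁺ = (1.6261), jump to mode 1
Mode 1: flow for 0.4665 to horizon, guard not reached → x = (2.6419)

1 1.5747 1->0
2 3.0576 0->1
final: 1 2.6419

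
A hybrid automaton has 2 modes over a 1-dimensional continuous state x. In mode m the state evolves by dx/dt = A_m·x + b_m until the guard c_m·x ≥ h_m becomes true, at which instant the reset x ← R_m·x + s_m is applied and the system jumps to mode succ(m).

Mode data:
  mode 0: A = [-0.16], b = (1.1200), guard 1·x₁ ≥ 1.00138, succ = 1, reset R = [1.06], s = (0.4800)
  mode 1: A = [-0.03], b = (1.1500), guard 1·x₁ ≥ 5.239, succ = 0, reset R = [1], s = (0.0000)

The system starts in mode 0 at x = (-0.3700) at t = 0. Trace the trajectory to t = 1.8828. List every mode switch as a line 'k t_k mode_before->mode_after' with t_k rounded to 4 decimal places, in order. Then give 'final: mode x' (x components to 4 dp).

Mode 0: guard c·x = 1.0014 hit at Δt = 1.2868 (t = 1.2868), x⁻ = (1.0014) → reset → x⁺ = (1.5415), jump to mode 1
Mode 1: flow for 0.5960 to horizon, guard not reached → x = (2.1935)

1 1.2868 0->1
final: 1 2.1935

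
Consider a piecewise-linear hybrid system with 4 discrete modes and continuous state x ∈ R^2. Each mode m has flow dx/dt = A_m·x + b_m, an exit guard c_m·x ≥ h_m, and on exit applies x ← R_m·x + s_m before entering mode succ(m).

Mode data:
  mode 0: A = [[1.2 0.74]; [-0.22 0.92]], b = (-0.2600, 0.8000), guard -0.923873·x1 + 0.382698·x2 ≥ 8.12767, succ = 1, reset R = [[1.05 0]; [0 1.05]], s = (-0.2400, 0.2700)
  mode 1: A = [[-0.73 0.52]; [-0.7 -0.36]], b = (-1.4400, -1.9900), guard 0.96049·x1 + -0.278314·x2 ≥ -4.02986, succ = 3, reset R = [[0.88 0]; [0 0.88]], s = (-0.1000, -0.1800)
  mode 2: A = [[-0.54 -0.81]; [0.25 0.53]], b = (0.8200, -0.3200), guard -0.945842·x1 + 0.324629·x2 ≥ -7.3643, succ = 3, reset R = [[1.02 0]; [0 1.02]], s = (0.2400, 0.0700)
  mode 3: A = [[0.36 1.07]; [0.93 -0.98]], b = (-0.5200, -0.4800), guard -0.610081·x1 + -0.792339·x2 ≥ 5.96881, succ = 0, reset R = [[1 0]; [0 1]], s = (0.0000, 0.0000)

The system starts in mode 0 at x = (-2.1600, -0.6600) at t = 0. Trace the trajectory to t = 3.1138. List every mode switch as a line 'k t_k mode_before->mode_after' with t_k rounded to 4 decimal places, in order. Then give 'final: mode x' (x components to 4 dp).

Mode 0: guard c·x = 8.1277 hit at Δt = 1.0398 (t = 1.0398), x⁻ = (-8.2584, 1.3012) → reset → x⁺ = (-8.9113, 1.6362), jump to mode 1
Mode 1: guard c·x = -4.0299 hit at Δt = 1.3278 (t = 2.3676), x⁻ = (-3.3283, 2.9933) → reset → x⁺ = (-3.0289, 2.4541), jump to mode 3
Mode 3: flow for 0.7462 to horizon, guard not reached → x = (-3.6453, -0.6290)

1 1.0398 0->1
2 2.3676 1->3
final: 3 -3.6453 -0.6290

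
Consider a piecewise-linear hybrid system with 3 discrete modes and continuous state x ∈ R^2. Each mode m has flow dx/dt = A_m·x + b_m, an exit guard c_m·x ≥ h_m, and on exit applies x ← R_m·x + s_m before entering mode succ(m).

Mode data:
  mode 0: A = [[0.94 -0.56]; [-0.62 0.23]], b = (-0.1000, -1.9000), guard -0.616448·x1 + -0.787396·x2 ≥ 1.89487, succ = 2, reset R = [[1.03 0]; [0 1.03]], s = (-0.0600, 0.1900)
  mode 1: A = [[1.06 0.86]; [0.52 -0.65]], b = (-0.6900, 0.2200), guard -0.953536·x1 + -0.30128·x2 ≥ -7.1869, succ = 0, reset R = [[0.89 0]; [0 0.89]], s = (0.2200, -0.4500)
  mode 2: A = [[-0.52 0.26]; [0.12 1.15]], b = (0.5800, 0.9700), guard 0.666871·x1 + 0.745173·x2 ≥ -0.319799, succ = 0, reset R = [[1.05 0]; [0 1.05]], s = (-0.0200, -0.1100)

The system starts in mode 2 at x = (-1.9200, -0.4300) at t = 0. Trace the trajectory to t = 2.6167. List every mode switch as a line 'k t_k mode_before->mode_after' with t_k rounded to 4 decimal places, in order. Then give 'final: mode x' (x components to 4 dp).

Mode 2: guard c·x = -0.3198 hit at Δt = 1.0370 (t = 1.0370), x⁻ = (-0.6895, 0.1879) → reset → x⁺ = (-0.7440, 0.0873), jump to mode 0
Mode 0: guard c·x = 1.8949 hit at Δt = 0.9577 (t = 1.9947), x⁻ = (-1.5805, -1.1692) → reset → x⁺ = (-1.6879, -1.0143), jump to mode 2
Mode 2: flow for 0.6220 to horizon, guard not reached → x = (-1.0752, -1.3450)

1 1.0370 2->0
2 1.9947 0->2
final: 2 -1.0752 -1.3450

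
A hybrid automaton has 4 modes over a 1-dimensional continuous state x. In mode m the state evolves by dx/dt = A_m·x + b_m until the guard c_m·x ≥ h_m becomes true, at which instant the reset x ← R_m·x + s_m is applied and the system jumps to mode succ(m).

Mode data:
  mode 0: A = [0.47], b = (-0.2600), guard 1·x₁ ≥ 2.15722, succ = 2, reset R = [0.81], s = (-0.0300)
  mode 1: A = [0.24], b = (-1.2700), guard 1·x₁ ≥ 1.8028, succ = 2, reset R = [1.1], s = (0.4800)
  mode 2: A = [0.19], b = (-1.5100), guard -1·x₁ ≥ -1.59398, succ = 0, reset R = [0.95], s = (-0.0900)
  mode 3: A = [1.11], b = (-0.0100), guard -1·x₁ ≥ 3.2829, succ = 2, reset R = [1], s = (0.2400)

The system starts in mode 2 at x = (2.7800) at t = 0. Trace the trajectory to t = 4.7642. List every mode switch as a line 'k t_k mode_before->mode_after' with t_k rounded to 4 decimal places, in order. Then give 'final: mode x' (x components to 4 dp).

Mode 2: guard c·x = -1.5940 hit at Δt = 1.0875 (t = 1.0875), x⁻ = (1.5940) → reset → x⁺ = (1.4243), jump to mode 0
Mode 0: guard c·x = 2.1572 hit at Δt = 1.2990 (t = 2.3865), x⁻ = (2.1572) → reset → x⁺ = (1.7173), jump to mode 2
Mode 2: guard c·x = -1.5940 hit at Δt = 0.1032 (t = 2.4897), x⁻ = (1.5940) → reset → x⁺ = (1.4243), jump to mode 0
Mode 0: guard c·x = 2.1572 hit at Δt = 1.2990 (t = 3.7887), x⁻ = (2.1572) → reset → x⁺ = (1.7173), jump to mode 2
Mode 2: guard c·x = -1.5940 hit at Δt = 0.1032 (t = 3.8919), x⁻ = (1.5940) → reset → x⁺ = (1.4243), jump to mode 0
Mode 0: flow for 0.8723 to horizon, guard not reached → x = (1.8657)

1 1.0875 2->0
2 2.3865 0->2
3 2.4897 2->0
4 3.7887 0->2
5 3.8919 2->0
final: 0 1.8657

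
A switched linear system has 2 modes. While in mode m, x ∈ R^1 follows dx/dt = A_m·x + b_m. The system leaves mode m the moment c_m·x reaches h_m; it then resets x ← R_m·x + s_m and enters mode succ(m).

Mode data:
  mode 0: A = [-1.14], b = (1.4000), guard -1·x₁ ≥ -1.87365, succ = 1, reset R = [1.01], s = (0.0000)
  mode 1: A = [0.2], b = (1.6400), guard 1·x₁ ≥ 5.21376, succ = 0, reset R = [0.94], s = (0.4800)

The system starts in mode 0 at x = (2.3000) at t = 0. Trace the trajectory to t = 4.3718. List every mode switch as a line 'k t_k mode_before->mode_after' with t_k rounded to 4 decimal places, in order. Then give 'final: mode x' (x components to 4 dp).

Mode 0: guard c·x = -1.8737 hit at Δt = 0.4448 (t = 0.4448), x⁻ = (1.8737) → reset → x⁺ = (1.8924), jump to mode 1
Mode 1: guard c·x = 5.2138 hit at Δt = 1.4225 (t = 1.8673), x⁻ = (5.2138) → reset → x⁺ = (5.3809), jump to mode 0
Mode 0: guard c·x = -1.8737 hit at Δt = 1.6328 (t = 3.5001), x⁻ = (1.8737) → reset → x⁺ = (1.8924), jump to mode 1
Mode 1: flow for 0.8717 to horizon, guard not reached → x = (3.8146)

1 0.4448 0->1
2 1.8673 1->0
3 3.5001 0->1
final: 1 3.8146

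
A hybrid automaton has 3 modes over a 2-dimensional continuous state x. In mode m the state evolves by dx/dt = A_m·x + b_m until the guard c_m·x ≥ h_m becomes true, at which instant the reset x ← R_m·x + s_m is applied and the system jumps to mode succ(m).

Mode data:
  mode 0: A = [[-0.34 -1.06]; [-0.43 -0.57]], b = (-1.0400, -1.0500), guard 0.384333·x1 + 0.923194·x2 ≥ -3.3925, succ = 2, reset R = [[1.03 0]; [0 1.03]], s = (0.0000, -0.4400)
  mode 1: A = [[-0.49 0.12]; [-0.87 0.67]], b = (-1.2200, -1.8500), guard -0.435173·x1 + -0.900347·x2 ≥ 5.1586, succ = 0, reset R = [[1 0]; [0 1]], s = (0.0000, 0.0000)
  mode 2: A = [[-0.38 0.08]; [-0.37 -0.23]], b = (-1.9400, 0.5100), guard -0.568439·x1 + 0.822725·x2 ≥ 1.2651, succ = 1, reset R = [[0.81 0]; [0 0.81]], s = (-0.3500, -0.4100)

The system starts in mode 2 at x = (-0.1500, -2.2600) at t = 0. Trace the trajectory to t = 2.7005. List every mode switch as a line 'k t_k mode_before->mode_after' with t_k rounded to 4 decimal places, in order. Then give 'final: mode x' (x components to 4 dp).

Mode 2: guard c·x = 1.2651 hit at Δt = 1.5607 (t = 1.5607), x⁻ = (-2.4762, -0.1732) → reset → x⁺ = (-2.3557, -0.5503), jump to mode 1
Mode 1: flow for 1.1398 to horizon, guard not reached → x = (-2.4821, -0.7522)

1 1.5607 2->1
final: 1 -2.4821 -0.7522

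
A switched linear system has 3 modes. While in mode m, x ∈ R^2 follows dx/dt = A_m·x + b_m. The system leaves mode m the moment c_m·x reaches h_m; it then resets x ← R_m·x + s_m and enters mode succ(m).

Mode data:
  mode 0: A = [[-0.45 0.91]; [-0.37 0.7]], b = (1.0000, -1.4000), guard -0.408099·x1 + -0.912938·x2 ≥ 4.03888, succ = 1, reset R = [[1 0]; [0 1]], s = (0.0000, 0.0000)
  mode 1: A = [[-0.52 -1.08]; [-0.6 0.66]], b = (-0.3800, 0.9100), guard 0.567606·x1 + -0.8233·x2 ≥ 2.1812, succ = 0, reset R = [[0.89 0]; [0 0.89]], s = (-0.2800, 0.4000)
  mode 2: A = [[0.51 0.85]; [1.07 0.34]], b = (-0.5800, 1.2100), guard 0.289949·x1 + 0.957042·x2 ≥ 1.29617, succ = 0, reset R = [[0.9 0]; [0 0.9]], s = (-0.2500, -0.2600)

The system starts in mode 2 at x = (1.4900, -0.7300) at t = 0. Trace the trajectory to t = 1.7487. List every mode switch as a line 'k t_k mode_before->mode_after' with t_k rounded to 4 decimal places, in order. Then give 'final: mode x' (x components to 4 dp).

Mode 2: guard c·x = 1.2962 hit at Δt = 0.5686 (t = 0.5686), x⁻ = (1.6081, 0.8671) → reset → x⁺ = (1.1973, 0.5204), jump to mode 0
Mode 0: flow for 1.1801 to horizon, guard not reached → x = (0.9377, -2.2760)

1 0.5686 2->0
final: 0 0.9377 -2.2760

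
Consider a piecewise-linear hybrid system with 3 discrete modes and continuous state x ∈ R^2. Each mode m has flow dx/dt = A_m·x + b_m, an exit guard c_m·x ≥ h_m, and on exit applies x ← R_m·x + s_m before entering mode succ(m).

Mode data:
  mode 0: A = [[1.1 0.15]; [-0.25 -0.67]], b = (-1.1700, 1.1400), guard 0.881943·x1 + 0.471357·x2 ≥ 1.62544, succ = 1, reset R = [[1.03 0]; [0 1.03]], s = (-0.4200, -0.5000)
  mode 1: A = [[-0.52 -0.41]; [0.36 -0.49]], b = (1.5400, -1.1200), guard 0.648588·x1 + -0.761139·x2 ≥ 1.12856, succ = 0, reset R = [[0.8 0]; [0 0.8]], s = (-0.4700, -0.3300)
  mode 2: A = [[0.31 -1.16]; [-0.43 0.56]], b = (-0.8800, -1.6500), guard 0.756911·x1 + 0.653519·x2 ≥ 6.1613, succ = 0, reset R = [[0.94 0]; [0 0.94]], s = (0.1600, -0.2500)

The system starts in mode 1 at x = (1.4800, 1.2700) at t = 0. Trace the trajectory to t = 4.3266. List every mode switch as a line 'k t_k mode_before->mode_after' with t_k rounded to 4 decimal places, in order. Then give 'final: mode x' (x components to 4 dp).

Mode 1: guard c·x = 1.1286 hit at Δt = 1.2935 (t = 1.2935), x⁻ = (1.9737, 0.1991) → reset → x⁺ = (1.1089, -0.1707), jump to mode 0
Mode 0: guard c·x = 1.6254 hit at Δt = 1.5285 (t = 2.8220), x⁻ = (1.4523, 0.7311) → reset → x⁺ = (1.0759, 0.2530), jump to mode 1
Mode 1: guard c·x = 1.1286 hit at Δt = 0.5980 (t = 3.4200), x⁻ = (1.5741, -0.1414) → reset → x⁺ = (0.7893, -0.4431), jump to mode 0
Mode 0: flow for 0.9066 to horizon, guard not reached → x = (0.3109, 0.4388)

1 1.2935 1->0
2 2.8220 0->1
3 3.4200 1->0
final: 0 0.3109 0.4388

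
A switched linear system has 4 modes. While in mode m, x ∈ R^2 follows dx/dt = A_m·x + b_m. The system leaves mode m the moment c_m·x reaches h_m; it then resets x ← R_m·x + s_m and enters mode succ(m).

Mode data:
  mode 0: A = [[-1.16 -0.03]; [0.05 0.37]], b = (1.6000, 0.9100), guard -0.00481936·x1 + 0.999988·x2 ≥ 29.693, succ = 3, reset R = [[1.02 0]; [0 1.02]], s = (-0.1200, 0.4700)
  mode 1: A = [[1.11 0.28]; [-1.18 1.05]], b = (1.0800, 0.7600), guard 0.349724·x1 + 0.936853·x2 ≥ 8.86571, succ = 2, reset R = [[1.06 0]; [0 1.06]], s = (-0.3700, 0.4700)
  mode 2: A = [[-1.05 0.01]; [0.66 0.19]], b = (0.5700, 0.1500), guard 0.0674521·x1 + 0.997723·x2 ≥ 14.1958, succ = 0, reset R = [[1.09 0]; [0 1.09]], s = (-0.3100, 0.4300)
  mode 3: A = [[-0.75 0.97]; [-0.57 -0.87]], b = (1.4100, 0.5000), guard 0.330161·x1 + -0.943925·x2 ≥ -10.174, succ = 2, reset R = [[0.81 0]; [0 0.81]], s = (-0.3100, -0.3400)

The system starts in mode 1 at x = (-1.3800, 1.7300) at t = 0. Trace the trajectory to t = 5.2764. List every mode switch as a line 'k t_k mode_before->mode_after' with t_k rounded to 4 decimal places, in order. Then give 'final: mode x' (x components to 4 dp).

Mode 1: guard c·x = 8.8657 hit at Δt = 1.0775 (t = 1.0775), x⁻ = (0.1653, 9.4016) → reset → x⁺ = (-0.1948, 10.4357), jump to mode 2
Mode 2: guard c·x = 14.1958 hit at Δt = 1.4424 (t = 2.5199), x⁻ = (0.4746, 14.1961) → reset → x⁺ = (0.2073, 15.9038), jump to mode 0
Mode 0: guard c·x = 29.6930 hit at Δt = 1.5097 (t = 4.0296), x⁻ = (0.6609, 29.6965) → reset → x⁺ = (0.5541, 30.7605), jump to mode 3
Mode 3: guard c·x = -10.1740 hit at Δt = 0.6688 (t = 4.6984), x⁻ = (12.2256, 15.0546) → reset → x⁺ = (9.5928, 11.8542), jump to mode 2
Mode 2: guard c·x = 14.1958 hit at Δt = 0.2239 (t = 4.9223), x⁻ = (7.7223, 13.7061) → reset → x⁺ = (8.1074, 15.3697), jump to mode 0
Mode 0: flow for 0.3541 to horizon, guard not reached → x = (5.6951, 17.9951)

1 1.0775 1->2
2 2.5199 2->0
3 4.0296 0->3
4 4.6984 3->2
5 4.9223 2->0
final: 0 5.6951 17.9951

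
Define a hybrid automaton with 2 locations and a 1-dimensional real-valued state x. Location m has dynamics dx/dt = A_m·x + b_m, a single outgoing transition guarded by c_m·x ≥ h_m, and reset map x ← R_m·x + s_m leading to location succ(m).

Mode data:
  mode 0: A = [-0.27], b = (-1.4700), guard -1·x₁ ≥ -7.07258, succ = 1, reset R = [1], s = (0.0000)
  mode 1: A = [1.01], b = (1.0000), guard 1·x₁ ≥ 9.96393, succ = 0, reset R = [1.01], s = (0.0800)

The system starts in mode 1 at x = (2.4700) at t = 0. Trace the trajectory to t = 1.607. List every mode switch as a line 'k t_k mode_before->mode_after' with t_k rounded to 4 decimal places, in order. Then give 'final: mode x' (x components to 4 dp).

1 1.1410 1->0
final: 0 8.3007

Mode 1: guard c·x = 9.9639 hit at Δt = 1.1410 (t = 1.1410), x⁻ = (9.9639) → reset → x⁺ = (10.1436), jump to mode 0
Mode 0: flow for 0.4660 to horizon, guard not reached → x = (8.3007)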